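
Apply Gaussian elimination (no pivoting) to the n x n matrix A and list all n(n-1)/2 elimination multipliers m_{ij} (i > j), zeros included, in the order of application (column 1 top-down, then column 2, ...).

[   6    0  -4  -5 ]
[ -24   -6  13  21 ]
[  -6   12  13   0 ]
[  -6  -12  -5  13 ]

Forward elimination:
R2 <- R2 - (-4)*R1:  [  0  -6  -3   1 ]
R3 <- R3 - (-1)*R1:  [  0  12   9  -5 ]
R4 <- R4 - (-1)*R1:  [   0  -12   -9    8 ]
R3 <- R3 - (-2)*R2:  [  0   0   3  -3 ]
R4 <- R4 - (2)*R2:  [  0   0  -3   6 ]
R4 <- R4 - (-1)*R3:  [ 0  0  0  3 ]
Multipliers (in order of application): m_{21} = -4, m_{31} = -1, m_{41} = -1, m_{32} = -2, m_{42} = 2, m_{43} = -1

multipliers: -4, -1, -1, -2, 2, -1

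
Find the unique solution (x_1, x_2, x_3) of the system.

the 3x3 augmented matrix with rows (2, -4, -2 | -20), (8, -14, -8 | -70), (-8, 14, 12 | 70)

Forward elimination on [A|b]:
R2 <- R2 - (4)*R1:  [  0   2   0  10 ]
R3 <- R3 - (-4)*R1:  [   0   -2    4  -10 ]
R3 <- R3 - (-1)*R2:  [ 0  0  4  0 ]
Row echelon form:
[ 2  -4  -2  |  -20 ]
[ 0   2   0  |   10 ]
[ 0   0   4  |    0 ]
Back-substitution:
x_3 = (0) / 4 = 0
x_2 = (10) / 2 = 5
x_1 = (-20 - (-4)*(5) - (-2)*(0)) / 2 = 0

(0, 5, 0)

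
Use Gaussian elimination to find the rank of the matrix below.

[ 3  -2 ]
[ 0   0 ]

Row reduction:
Row echelon form:
[ 3  -2 ]
[ 0   0 ]
Nonzero rows / pivot columns: 1

rank(A) = 1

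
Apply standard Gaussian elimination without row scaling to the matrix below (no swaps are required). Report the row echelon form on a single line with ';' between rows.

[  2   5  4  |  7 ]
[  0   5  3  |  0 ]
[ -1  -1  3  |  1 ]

REF = [2 5 4 7; 0 5 3 0; 0 0 41/10 9/2]

Forward elimination:
R3 <- R3 - (-1/2)*R1:  [   0  3/2    5  9/2 ]
R3 <- R3 - (3/10)*R2:  [     0      0  41/10    9/2 ]
Row echelon form:
[ 2  5      4  |    7 ]
[ 0  5      3  |    0 ]
[ 0  0  41/10  |  9/2 ]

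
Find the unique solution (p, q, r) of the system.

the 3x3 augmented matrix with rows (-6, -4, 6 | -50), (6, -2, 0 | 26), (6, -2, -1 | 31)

(4, -1, -5)

Forward elimination on [A|b]:
R2 <- R2 - (-1)*R1:  [   0   -6    6  -24 ]
R3 <- R3 - (-1)*R1:  [   0   -6    5  -19 ]
R3 <- R3 - (1)*R2:  [  0   0  -1   5 ]
Row echelon form:
[ -6  -4   6  |  -50 ]
[  0  -6   6  |  -24 ]
[  0   0  -1  |    5 ]
Back-substitution:
r = (5) / -1 = -5
q = (-24 - (6)*(-5)) / -6 = -1
p = (-50 - (-4)*(-1) - (6)*(-5)) / -6 = 4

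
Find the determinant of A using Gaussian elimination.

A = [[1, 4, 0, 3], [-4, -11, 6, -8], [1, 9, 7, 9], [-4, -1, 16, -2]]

det(A) = 10

Forward elimination:
R2 <- R2 - (-4)*R1:  [ 0  5  6  4 ]
R3 <- R3 - (1)*R1:  [ 0  5  7  6 ]
R4 <- R4 - (-4)*R1:  [  0  15  16  10 ]
R3 <- R3 - (1)*R2:  [ 0  0  1  2 ]
R4 <- R4 - (3)*R2:  [  0   0  -2  -2 ]
R4 <- R4 - (-2)*R3:  [ 0  0  0  2 ]
Upper-triangular form:
[ 1  4  0  3 ]
[ 0  5  6  4 ]
[ 0  0  1  2 ]
[ 0  0  0  2 ]
det(A) = (-1)^0 * (1) * (5) * (1) * (2) = 10  (0 row swaps -> sign +1)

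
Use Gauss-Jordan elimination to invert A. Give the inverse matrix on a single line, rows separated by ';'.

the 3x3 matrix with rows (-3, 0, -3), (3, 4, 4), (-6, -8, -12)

inverse = [-1/3 1/2 1/4; 1/4 3/8 1/16; 0 -1/2 -1/4]

Gauss-Jordan on [A | I]:
R1 <- (1/-3)*R1:  [    1     0     1  |  -1/3     0     0 ]
R2 <- R2 - (3)*R1:  [ 0  4  1  |  1  1  0 ]
R3 <- R3 - (-6)*R1:  [  0  -8  -6  |  -2   0   1 ]
R2 <- (1/4)*R2:  [   0    1  1/4  |  1/4  1/4    0 ]
R3 <- R3 - (-8)*R2:  [  0   0  -4  |   0   2   1 ]
R3 <- (1/-4)*R3:  [    0     0     1  |     0  -1/2  -1/4 ]
R1 <- R1 - (1)*R3:  [    1     0     0  |  -1/3   1/2   1/4 ]
R2 <- R2 - (1/4)*R3:  [    0     1     0  |   1/4   3/8  1/16 ]
Right block of [I | A^{-1}] is the inverse:
[ -1/3   1/2   1/4 ]
[  1/4   3/8  1/16 ]
[    0  -1/2  -1/4 ]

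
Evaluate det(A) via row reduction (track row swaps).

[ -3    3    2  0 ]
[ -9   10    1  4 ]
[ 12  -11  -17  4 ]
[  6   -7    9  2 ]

Forward elimination:
R2 <- R2 - (3)*R1:  [  0   1  -5   4 ]
R3 <- R3 - (-4)*R1:  [  0   1  -9   4 ]
R4 <- R4 - (-2)*R1:  [  0  -1  13   2 ]
R3 <- R3 - (1)*R2:  [  0   0  -4   0 ]
R4 <- R4 - (-1)*R2:  [ 0  0  8  6 ]
R4 <- R4 - (-2)*R3:  [ 0  0  0  6 ]
Upper-triangular form:
[ -3  3   2  0 ]
[  0  1  -5  4 ]
[  0  0  -4  0 ]
[  0  0   0  6 ]
det(A) = (-1)^0 * (-3) * (1) * (-4) * (6) = 72  (0 row swaps -> sign +1)

det(A) = 72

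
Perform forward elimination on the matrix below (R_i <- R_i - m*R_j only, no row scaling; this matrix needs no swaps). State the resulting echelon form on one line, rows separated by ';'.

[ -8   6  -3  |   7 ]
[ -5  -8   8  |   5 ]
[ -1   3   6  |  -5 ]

REF = [-8 6 -3 7; 0 -47/4 79/8 5/8; 0 0 777/94 -541/94]

Forward elimination:
R2 <- R2 - (5/8)*R1:  [     0  -47/4   79/8    5/8 ]
R3 <- R3 - (1/8)*R1:  [     0    9/4   51/8  -47/8 ]
R3 <- R3 - (-9/47)*R2:  [       0        0   777/94  -541/94 ]
Row echelon form:
[ -8      6      -3  |        7 ]
[  0  -47/4    79/8  |      5/8 ]
[  0      0  777/94  |  -541/94 ]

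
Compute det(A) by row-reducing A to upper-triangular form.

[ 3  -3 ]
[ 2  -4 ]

Forward elimination:
R2 <- R2 - (2/3)*R1:  [  0  -2 ]
Upper-triangular form:
[ 3  -3 ]
[ 0  -2 ]
det(A) = (-1)^0 * (3) * (-2) = -6  (0 row swaps -> sign +1)

det(A) = -6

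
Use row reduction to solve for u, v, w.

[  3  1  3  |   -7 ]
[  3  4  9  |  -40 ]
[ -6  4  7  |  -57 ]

(3, -1, -5)

Forward elimination on [A|b]:
R2 <- R2 - (1)*R1:  [   0    3    6  -33 ]
R3 <- R3 - (-2)*R1:  [   0    6   13  -71 ]
R3 <- R3 - (2)*R2:  [  0   0   1  -5 ]
Row echelon form:
[ 3  1  3  |   -7 ]
[ 0  3  6  |  -33 ]
[ 0  0  1  |   -5 ]
Back-substitution:
w = (-5) / 1 = -5
v = (-33 - (6)*(-5)) / 3 = -1
u = (-7 - (1)*(-1) - (3)*(-5)) / 3 = 3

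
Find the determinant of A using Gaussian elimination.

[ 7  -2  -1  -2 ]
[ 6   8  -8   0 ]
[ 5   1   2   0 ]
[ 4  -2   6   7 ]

det(A) = 2134

Forward elimination:
R2 <- R2 - (6/7)*R1:  [     0   68/7  -50/7   12/7 ]
R3 <- R3 - (5/7)*R1:  [    0  17/7  19/7  10/7 ]
R4 <- R4 - (4/7)*R1:  [    0  -6/7  46/7  57/7 ]
R3 <- R3 - (1/4)*R2:  [   0    0  9/2    1 ]
R4 <- R4 - (-3/34)*R2:  [      0       0  101/17  141/17 ]
R4 <- R4 - (202/153)*R3:  [        0         0         0  1067/153 ]
Upper-triangular form:
[ 7    -2     -1        -2 ]
[ 0  68/7  -50/7      12/7 ]
[ 0     0    9/2         1 ]
[ 0     0      0  1067/153 ]
det(A) = (-1)^0 * (7) * (68/7) * (9/2) * (1067/153) = 2134  (0 row swaps -> sign +1)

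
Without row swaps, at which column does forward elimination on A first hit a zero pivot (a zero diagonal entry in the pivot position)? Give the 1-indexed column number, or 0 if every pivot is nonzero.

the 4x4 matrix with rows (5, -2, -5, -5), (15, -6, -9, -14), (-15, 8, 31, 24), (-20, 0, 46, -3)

Naive forward elimination:
R2 <- R2 - (3)*R1:  [ 0  0  6  1 ]
R3 <- R3 - (-3)*R1:  [  0   2  16   9 ]
R4 <- R4 - (-4)*R1:  [   0   -8   26  -23 ]
Matrix at this point:
[ 5  -2  -5   -5 ]
[ 0   0   6    1 ]
[ 0   2  16    9 ]
[ 0  -8  26  -23 ]
Pivot entry (2,2) is zero but row 3 has 2 in column 2 -> naive elimination stops; a row interchange (e.g. R2 <-> R3) would be required here.

first zero-pivot column = 2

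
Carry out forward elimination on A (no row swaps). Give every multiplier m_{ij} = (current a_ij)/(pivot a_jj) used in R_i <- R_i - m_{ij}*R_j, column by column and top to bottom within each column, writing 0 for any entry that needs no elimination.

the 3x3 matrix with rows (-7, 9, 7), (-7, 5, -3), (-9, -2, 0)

Forward elimination:
R2 <- R2 - (1)*R1:  [   0   -4  -10 ]
R3 <- R3 - (9/7)*R1:  [     0  -95/7     -9 ]
R3 <- R3 - (95/28)*R2:  [      0       0  349/14 ]
Multipliers (in order of application): m_{21} = 1, m_{31} = 9/7, m_{32} = 95/28

multipliers: 1, 9/7, 95/28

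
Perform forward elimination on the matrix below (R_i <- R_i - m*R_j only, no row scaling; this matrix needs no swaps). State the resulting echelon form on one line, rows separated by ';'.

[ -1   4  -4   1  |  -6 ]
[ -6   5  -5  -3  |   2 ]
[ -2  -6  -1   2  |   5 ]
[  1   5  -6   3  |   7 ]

REF = [-1 4 -4 1 -6; 0 -19 19 -9 38; 0 0 -7 126/19 -11; 0 0 0 -23/19 144/7]

Forward elimination:
R2 <- R2 - (6)*R1:  [   0  -19   19   -9   38 ]
R3 <- R3 - (2)*R1:  [   0  -14    7    0   17 ]
R4 <- R4 - (-1)*R1:  [   0    9  -10    4    1 ]
R3 <- R3 - (14/19)*R2:  [      0       0      -7  126/19     -11 ]
R4 <- R4 - (-9/19)*R2:  [     0      0     -1  -5/19     19 ]
R4 <- R4 - (1/7)*R3:  [      0       0       0  -23/19   144/7 ]
Row echelon form:
[ -1    4  -4       1  |     -6 ]
[  0  -19  19      -9  |     38 ]
[  0    0  -7  126/19  |    -11 ]
[  0    0   0  -23/19  |  144/7 ]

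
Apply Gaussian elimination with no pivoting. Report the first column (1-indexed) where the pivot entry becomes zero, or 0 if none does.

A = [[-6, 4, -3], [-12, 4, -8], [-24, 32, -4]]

Naive forward elimination:
R2 <- R2 - (2)*R1:  [  0  -4  -2 ]
R3 <- R3 - (4)*R1:  [  0  16   8 ]
R3 <- R3 - (-4)*R2:  [ 0  0  0 ]
Matrix at this point:
[ -6   4  -3 ]
[  0  -4  -2 ]
[  0   0   0 ]
Pivot entry (3,3) in the last row is zero and there are no rows below to swap with -> zero pivot in column 3 (A is singular).

first zero-pivot column = 3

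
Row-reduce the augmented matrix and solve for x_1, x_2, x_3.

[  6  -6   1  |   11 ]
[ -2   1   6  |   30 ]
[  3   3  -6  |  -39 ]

Forward elimination on [A|b]:
R2 <- R2 - (-1/3)*R1:  [     0     -1   19/3  101/3 ]
R3 <- R3 - (1/2)*R1:  [     0      6  -13/2  -89/2 ]
R3 <- R3 - (-6)*R2:  [     0      0   63/2  315/2 ]
Row echelon form:
[ 6  -6     1  |     11 ]
[ 0  -1  19/3  |  101/3 ]
[ 0   0  63/2  |  315/2 ]
Back-substitution:
x_3 = (315/2) / (63/2) = 5
x_2 = (101/3 - (19/3)*(5)) / -1 = -2
x_1 = (11 - (-6)*(-2) - (1)*(5)) / 6 = -1

(-1, -2, 5)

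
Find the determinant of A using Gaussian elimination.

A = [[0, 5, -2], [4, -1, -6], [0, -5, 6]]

det(A) = -80

Forward elimination:
R1 <-> R2   (pivot in column 1 was zero)
[ 4  -1  -6 ]
[ 0   5  -2 ]
[ 0  -5   6 ]
R3 <- R3 - (-1)*R2:  [ 0  0  4 ]
Upper-triangular form:
[ 4  -1  -6 ]
[ 0   5  -2 ]
[ 0   0   4 ]
det(A) = (-1)^1 * (4) * (5) * (4) = -80  (1 row swap -> sign -1)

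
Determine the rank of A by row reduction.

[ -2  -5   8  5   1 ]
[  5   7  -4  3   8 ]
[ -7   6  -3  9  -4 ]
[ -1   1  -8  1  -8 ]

Row reduction:
R2 <- R2 - (-5/2)*R1:  [     0  -11/2     16   31/2   21/2 ]
R3 <- R3 - (7/2)*R1:  [     0   47/2    -31  -17/2  -15/2 ]
R4 <- R4 - (1/2)*R1:  [     0    7/2    -12   -3/2  -17/2 ]
R3 <- R3 - (-47/11)*R2:  [      0       0  411/11  635/11  411/11 ]
R4 <- R4 - (-7/11)*R2:  [      0       0  -20/11   92/11  -20/11 ]
R4 <- R4 - (-20/411)*R3:  [        0         0         0  4592/411         0 ]
Row echelon form:
[ -2     -5       8         5       1 ]
[  0  -11/2      16      31/2    21/2 ]
[  0      0  411/11    635/11  411/11 ]
[  0      0       0  4592/411       0 ]
Nonzero rows / pivot columns: 4

rank(A) = 4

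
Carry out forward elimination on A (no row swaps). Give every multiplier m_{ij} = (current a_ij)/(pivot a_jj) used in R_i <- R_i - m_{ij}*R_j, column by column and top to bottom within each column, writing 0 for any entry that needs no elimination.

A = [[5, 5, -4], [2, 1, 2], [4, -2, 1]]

Forward elimination:
R2 <- R2 - (2/5)*R1:  [    0    -1  18/5 ]
R3 <- R3 - (4/5)*R1:  [    0    -6  21/5 ]
R3 <- R3 - (6)*R2:  [     0      0  -87/5 ]
Multipliers (in order of application): m_{21} = 2/5, m_{31} = 4/5, m_{32} = 6

multipliers: 2/5, 4/5, 6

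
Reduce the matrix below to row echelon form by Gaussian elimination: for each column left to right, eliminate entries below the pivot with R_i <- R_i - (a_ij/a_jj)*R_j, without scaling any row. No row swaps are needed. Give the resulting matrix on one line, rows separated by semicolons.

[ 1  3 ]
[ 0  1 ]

REF = [1 3; 0 1]

Forward elimination:
Row echelon form:
[ 1  3 ]
[ 0  1 ]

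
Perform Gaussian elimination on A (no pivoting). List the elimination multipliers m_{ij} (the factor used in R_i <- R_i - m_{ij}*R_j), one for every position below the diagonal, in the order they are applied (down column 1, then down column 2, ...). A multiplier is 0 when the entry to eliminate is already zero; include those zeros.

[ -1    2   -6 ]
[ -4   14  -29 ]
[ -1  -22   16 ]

Forward elimination:
R2 <- R2 - (4)*R1:  [  0   6  -5 ]
R3 <- R3 - (1)*R1:  [   0  -24   22 ]
R3 <- R3 - (-4)*R2:  [ 0  0  2 ]
Multipliers (in order of application): m_{21} = 4, m_{31} = 1, m_{32} = -4

multipliers: 4, 1, -4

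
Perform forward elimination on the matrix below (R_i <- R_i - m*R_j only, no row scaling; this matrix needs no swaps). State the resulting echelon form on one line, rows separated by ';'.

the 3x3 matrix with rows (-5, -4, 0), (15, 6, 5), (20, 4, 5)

REF = [-5 -4 0; 0 -6 5; 0 0 -5]

Forward elimination:
R2 <- R2 - (-3)*R1:  [  0  -6   5 ]
R3 <- R3 - (-4)*R1:  [   0  -12    5 ]
R3 <- R3 - (2)*R2:  [  0   0  -5 ]
Row echelon form:
[ -5  -4   0 ]
[  0  -6   5 ]
[  0   0  -5 ]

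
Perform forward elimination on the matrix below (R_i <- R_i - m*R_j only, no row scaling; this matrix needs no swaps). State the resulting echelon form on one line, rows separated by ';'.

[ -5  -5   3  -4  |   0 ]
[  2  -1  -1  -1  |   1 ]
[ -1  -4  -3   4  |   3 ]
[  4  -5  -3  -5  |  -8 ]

REF = [-5 -5 3 -4 0; 0 -3 1/5 -13/5 1; 0 0 -19/5 37/5 2; 0 0 0 -52/19 -221/19]

Forward elimination:
R2 <- R2 - (-2/5)*R1:  [     0     -3    1/5  -13/5      1 ]
R3 <- R3 - (1/5)*R1:  [     0     -3  -18/5   24/5      3 ]
R4 <- R4 - (-4/5)*R1:  [     0     -9   -3/5  -41/5     -8 ]
R3 <- R3 - (1)*R2:  [     0      0  -19/5   37/5      2 ]
R4 <- R4 - (3)*R2:  [    0     0  -6/5  -2/5   -11 ]
R4 <- R4 - (6/19)*R3:  [       0        0        0   -52/19  -221/19 ]
Row echelon form:
[ -5  -5      3      -4  |        0 ]
[  0  -3    1/5   -13/5  |        1 ]
[  0   0  -19/5    37/5  |        2 ]
[  0   0      0  -52/19  |  -221/19 ]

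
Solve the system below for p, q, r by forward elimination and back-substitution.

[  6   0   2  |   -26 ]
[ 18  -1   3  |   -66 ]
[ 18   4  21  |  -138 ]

Forward elimination on [A|b]:
R2 <- R2 - (3)*R1:  [  0  -1  -3  12 ]
R3 <- R3 - (3)*R1:  [   0    4   15  -60 ]
R3 <- R3 - (-4)*R2:  [   0    0    3  -12 ]
Row echelon form:
[ 6   0   2  |  -26 ]
[ 0  -1  -3  |   12 ]
[ 0   0   3  |  -12 ]
Back-substitution:
r = (-12) / 3 = -4
q = (12 - (-3)*(-4)) / -1 = 0
p = (-26 - (2)*(-4)) / 6 = -3

(-3, 0, -4)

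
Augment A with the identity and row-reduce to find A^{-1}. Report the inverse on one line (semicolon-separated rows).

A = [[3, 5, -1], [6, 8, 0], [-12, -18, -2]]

inverse = [-2/3 7/6 1/3; 1/2 -3/4 -1/4; -1/2 -1/4 -1/4]

Gauss-Jordan on [A | I]:
R1 <- (1/3)*R1:  [    1   5/3  -1/3  |   1/3     0     0 ]
R2 <- R2 - (6)*R1:  [  0  -2   2  |  -2   1   0 ]
R3 <- R3 - (-12)*R1:  [  0   2  -6  |   4   0   1 ]
R2 <- (1/-2)*R2:  [    0     1    -1  |     1  -1/2     0 ]
R1 <- R1 - (5/3)*R2:  [    1     0   4/3  |  -4/3   5/6     0 ]
R3 <- R3 - (2)*R2:  [  0   0  -4  |   2   1   1 ]
R3 <- (1/-4)*R3:  [    0     0     1  |  -1/2  -1/4  -1/4 ]
R1 <- R1 - (4/3)*R3:  [    1     0     0  |  -2/3   7/6   1/3 ]
R2 <- R2 - (-1)*R3:  [    0     1     0  |   1/2  -3/4  -1/4 ]
Right block of [I | A^{-1}] is the inverse:
[ -2/3   7/6   1/3 ]
[  1/2  -3/4  -1/4 ]
[ -1/2  -1/4  -1/4 ]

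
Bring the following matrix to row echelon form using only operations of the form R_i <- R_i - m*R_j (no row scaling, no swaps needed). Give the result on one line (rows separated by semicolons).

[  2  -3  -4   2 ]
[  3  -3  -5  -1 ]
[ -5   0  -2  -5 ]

REF = [2 -3 -4 2; 0 3/2 1 -4; 0 0 -7 -20]

Forward elimination:
R2 <- R2 - (3/2)*R1:  [   0  3/2    1   -4 ]
R3 <- R3 - (-5/2)*R1:  [     0  -15/2    -12      0 ]
R3 <- R3 - (-5)*R2:  [   0    0   -7  -20 ]
Row echelon form:
[ 2   -3  -4    2 ]
[ 0  3/2   1   -4 ]
[ 0    0  -7  -20 ]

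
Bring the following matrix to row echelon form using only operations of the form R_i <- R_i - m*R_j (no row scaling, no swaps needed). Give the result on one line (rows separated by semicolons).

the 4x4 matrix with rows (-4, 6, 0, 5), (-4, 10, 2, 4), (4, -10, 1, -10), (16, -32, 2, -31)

REF = [-4 6 0 5; 0 4 2 -1; 0 0 3 -6; 0 0 0 -1]

Forward elimination:
R2 <- R2 - (1)*R1:  [  0   4   2  -1 ]
R3 <- R3 - (-1)*R1:  [  0  -4   1  -5 ]
R4 <- R4 - (-4)*R1:  [   0   -8    2  -11 ]
R3 <- R3 - (-1)*R2:  [  0   0   3  -6 ]
R4 <- R4 - (-2)*R2:  [   0    0    6  -13 ]
R4 <- R4 - (2)*R3:  [  0   0   0  -1 ]
Row echelon form:
[ -4  6  0   5 ]
[  0  4  2  -1 ]
[  0  0  3  -6 ]
[  0  0  0  -1 ]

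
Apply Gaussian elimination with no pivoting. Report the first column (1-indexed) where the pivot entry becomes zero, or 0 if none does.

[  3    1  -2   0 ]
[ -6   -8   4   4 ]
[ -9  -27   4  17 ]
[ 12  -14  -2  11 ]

Naive forward elimination:
R2 <- R2 - (-2)*R1:  [  0  -6   0   4 ]
R3 <- R3 - (-3)*R1:  [   0  -24   -2   17 ]
R4 <- R4 - (4)*R1:  [   0  -18    6   11 ]
R3 <- R3 - (4)*R2:  [  0   0  -2   1 ]
R4 <- R4 - (3)*R2:  [  0   0   6  -1 ]
R4 <- R4 - (-3)*R3:  [ 0  0  0  2 ]
All pivots nonzero; naive elimination completes without hitting a zero pivot.

first zero-pivot column = 0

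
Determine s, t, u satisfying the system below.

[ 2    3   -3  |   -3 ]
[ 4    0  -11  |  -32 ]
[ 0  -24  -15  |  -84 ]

(3, 1, 4)

Forward elimination on [A|b]:
R2 <- R2 - (2)*R1:  [   0   -6   -5  -26 ]
R3 <- R3 - (4)*R2:  [  0   0   5  20 ]
Row echelon form:
[ 2   3  -3  |   -3 ]
[ 0  -6  -5  |  -26 ]
[ 0   0   5  |   20 ]
Back-substitution:
u = (20) / 5 = 4
t = (-26 - (-5)*(4)) / -6 = 1
s = (-3 - (3)*(1) - (-3)*(4)) / 2 = 3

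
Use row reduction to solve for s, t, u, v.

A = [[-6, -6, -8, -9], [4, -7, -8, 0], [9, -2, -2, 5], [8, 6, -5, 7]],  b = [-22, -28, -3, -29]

Forward elimination on [A|b]:
R2 <- R2 - (-2/3)*R1:  [      0     -11   -40/3      -6  -128/3 ]
R3 <- R3 - (-3/2)*R1:  [     0    -11    -14  -17/2    -36 ]
R4 <- R4 - (-4/3)*R1:  [      0      -2   -47/3      -5  -175/3 ]
R3 <- R3 - (1)*R2:  [    0     0  -2/3  -5/2  20/3 ]
R4 <- R4 - (2/11)*R2:  [        0         0   -437/33    -43/11  -1669/33 ]
R4 <- R4 - (437/22)*R3:  [     0      0      0  183/4   -183 ]
Row echelon form:
[ -6   -6     -8     -9  |     -22 ]
[  0  -11  -40/3     -6  |  -128/3 ]
[  0    0   -2/3   -5/2  |    20/3 ]
[  0    0      0  183/4  |    -183 ]
Back-substitution:
v = (-183) / (183/4) = -4
u = (20/3 - (-5/2)*(-4)) / (-2/3) = 5
t = (-128/3 - (-40/3)*(5) - (-6)*(-4)) / -11 = 0
s = (-22 - (-6)*(0) - (-8)*(5) - (-9)*(-4)) / -6 = 3

(3, 0, 5, -4)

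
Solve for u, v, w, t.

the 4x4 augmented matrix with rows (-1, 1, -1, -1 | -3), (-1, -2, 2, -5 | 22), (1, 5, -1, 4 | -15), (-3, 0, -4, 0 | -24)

(4, 0, 3, -4)

Forward elimination on [A|b]:
R2 <- R2 - (1)*R1:  [  0  -3   3  -4  25 ]
R3 <- R3 - (-1)*R1:  [   0    6   -2    3  -18 ]
R4 <- R4 - (3)*R1:  [   0   -3   -1    3  -15 ]
R3 <- R3 - (-2)*R2:  [  0   0   4  -5  32 ]
R4 <- R4 - (1)*R2:  [   0    0   -4    7  -40 ]
R4 <- R4 - (-1)*R3:  [  0   0   0   2  -8 ]
Row echelon form:
[ -1   1  -1  -1  |  -3 ]
[  0  -3   3  -4  |  25 ]
[  0   0   4  -5  |  32 ]
[  0   0   0   2  |  -8 ]
Back-substitution:
t = (-8) / 2 = -4
w = (32 - (-5)*(-4)) / 4 = 3
v = (25 - (3)*(3) - (-4)*(-4)) / -3 = 0
u = (-3 - (1)*(0) - (-1)*(3) - (-1)*(-4)) / -1 = 4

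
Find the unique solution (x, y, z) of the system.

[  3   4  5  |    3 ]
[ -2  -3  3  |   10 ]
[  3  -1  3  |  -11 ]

Forward elimination on [A|b]:
R2 <- R2 - (-2/3)*R1:  [    0  -1/3  19/3    12 ]
R3 <- R3 - (1)*R1:  [   0   -5   -2  -14 ]
R3 <- R3 - (15)*R2:  [    0     0   -97  -194 ]
Row echelon form:
[ 3     4     5  |     3 ]
[ 0  -1/3  19/3  |    12 ]
[ 0     0   -97  |  -194 ]
Back-substitution:
z = (-194) / -97 = 2
y = (12 - (19/3)*(2)) / (-1/3) = 2
x = (3 - (4)*(2) - (5)*(2)) / 3 = -5

(-5, 2, 2)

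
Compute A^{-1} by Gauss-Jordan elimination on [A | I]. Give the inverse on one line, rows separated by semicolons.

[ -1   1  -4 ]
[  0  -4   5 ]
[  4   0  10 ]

Gauss-Jordan on [A | I]:
R1 <- (1/-1)*R1:  [  1  -1   4  |  -1   0   0 ]
R3 <- R3 - (4)*R1:  [  0   4  -6  |   4   0   1 ]
R2 <- (1/-4)*R2:  [    0     1  -5/4  |     0  -1/4     0 ]
R1 <- R1 - (-1)*R2:  [    1     0  11/4  |    -1  -1/4     0 ]
R3 <- R3 - (4)*R2:  [  0   0  -1  |   4   1   1 ]
R3 <- (1/-1)*R3:  [  0   0   1  |  -4  -1  -1 ]
R1 <- R1 - (11/4)*R3:  [    1     0     0  |    10   5/2  11/4 ]
R2 <- R2 - (-5/4)*R3:  [    0     1     0  |    -5  -3/2  -5/4 ]
Right block of [I | A^{-1}] is the inverse:
[ 10   5/2  11/4 ]
[ -5  -3/2  -5/4 ]
[ -4    -1    -1 ]

inverse = [10 5/2 11/4; -5 -3/2 -5/4; -4 -1 -1]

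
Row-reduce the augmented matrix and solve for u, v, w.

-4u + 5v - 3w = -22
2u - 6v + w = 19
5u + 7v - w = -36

(-2, -3, 5)

Forward elimination on [A|b]:
R2 <- R2 - (-1/2)*R1:  [    0  -7/2  -1/2     8 ]
R3 <- R3 - (-5/4)*R1:  [      0    53/4   -19/4  -127/2 ]
R3 <- R3 - (-53/14)*R2:  [       0        0   -93/14  -465/14 ]
Row echelon form:
[ -4     5      -3  |      -22 ]
[  0  -7/2    -1/2  |        8 ]
[  0     0  -93/14  |  -465/14 ]
Back-substitution:
w = (-465/14) / (-93/14) = 5
v = (8 - (-1/2)*(5)) / (-7/2) = -3
u = (-22 - (5)*(-3) - (-3)*(5)) / -4 = -2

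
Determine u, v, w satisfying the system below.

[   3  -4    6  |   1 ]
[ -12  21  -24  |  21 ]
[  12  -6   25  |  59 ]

(-3, 5, 5)

Forward elimination on [A|b]:
R2 <- R2 - (-4)*R1:  [  0   5   0  25 ]
R3 <- R3 - (4)*R1:  [  0  10   1  55 ]
R3 <- R3 - (2)*R2:  [ 0  0  1  5 ]
Row echelon form:
[ 3  -4  6  |   1 ]
[ 0   5  0  |  25 ]
[ 0   0  1  |   5 ]
Back-substitution:
w = (5) / 1 = 5
v = (25) / 5 = 5
u = (1 - (-4)*(5) - (6)*(5)) / 3 = -3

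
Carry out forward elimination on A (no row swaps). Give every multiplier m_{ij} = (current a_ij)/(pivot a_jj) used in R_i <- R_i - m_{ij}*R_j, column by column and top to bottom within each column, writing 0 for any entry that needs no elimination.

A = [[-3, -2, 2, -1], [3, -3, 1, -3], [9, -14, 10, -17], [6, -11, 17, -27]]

Forward elimination:
R2 <- R2 - (-1)*R1:  [  0  -5   3  -4 ]
R3 <- R3 - (-3)*R1:  [   0  -20   16  -20 ]
R4 <- R4 - (-2)*R1:  [   0  -15   21  -29 ]
R3 <- R3 - (4)*R2:  [  0   0   4  -4 ]
R4 <- R4 - (3)*R2:  [   0    0   12  -17 ]
R4 <- R4 - (3)*R3:  [  0   0   0  -5 ]
Multipliers (in order of application): m_{21} = -1, m_{31} = -3, m_{41} = -2, m_{32} = 4, m_{42} = 3, m_{43} = 3

multipliers: -1, -3, -2, 4, 3, 3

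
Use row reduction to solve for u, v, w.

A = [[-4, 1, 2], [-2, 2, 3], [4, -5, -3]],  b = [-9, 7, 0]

(5, 1, 5)

Forward elimination on [A|b]:
R2 <- R2 - (1/2)*R1:  [    0   3/2     2  23/2 ]
R3 <- R3 - (-1)*R1:  [  0  -4  -1  -9 ]
R3 <- R3 - (-8/3)*R2:  [    0     0  13/3  65/3 ]
Row echelon form:
[ -4    1     2  |    -9 ]
[  0  3/2     2  |  23/2 ]
[  0    0  13/3  |  65/3 ]
Back-substitution:
w = (65/3) / (13/3) = 5
v = (23/2 - (2)*(5)) / (3/2) = 1
u = (-9 - (1)*(1) - (2)*(5)) / -4 = 5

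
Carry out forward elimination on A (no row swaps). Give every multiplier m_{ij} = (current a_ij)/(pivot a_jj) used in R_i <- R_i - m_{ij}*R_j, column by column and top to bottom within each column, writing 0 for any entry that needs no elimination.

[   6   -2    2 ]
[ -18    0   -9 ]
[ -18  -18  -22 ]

multipliers: -3, -3, 4

Forward elimination:
R2 <- R2 - (-3)*R1:  [  0  -6  -3 ]
R3 <- R3 - (-3)*R1:  [   0  -24  -16 ]
R3 <- R3 - (4)*R2:  [  0   0  -4 ]
Multipliers (in order of application): m_{21} = -3, m_{31} = -3, m_{32} = 4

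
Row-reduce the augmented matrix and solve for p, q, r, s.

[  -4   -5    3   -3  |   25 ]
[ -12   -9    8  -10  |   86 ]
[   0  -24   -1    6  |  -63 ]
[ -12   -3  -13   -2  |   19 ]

(-5, 2, 3, -2)

Forward elimination on [A|b]:
R2 <- R2 - (3)*R1:  [  0   6  -1  -1  11 ]
R4 <- R4 - (3)*R1:  [   0   12  -22    7  -56 ]
R3 <- R3 - (-4)*R2:  [   0    0   -5    2  -19 ]
R4 <- R4 - (2)*R2:  [   0    0  -20    9  -78 ]
R4 <- R4 - (4)*R3:  [  0   0   0   1  -2 ]
Row echelon form:
[ -4  -5   3  -3  |   25 ]
[  0   6  -1  -1  |   11 ]
[  0   0  -5   2  |  -19 ]
[  0   0   0   1  |   -2 ]
Back-substitution:
s = (-2) / 1 = -2
r = (-19 - (2)*(-2)) / -5 = 3
q = (11 - (-1)*(3) - (-1)*(-2)) / 6 = 2
p = (25 - (-5)*(2) - (3)*(3) - (-3)*(-2)) / -4 = -5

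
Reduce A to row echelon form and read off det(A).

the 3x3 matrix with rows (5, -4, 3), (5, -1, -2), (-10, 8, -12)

det(A) = -90

Forward elimination:
R2 <- R2 - (1)*R1:  [  0   3  -5 ]
R3 <- R3 - (-2)*R1:  [  0   0  -6 ]
Upper-triangular form:
[ 5  -4   3 ]
[ 0   3  -5 ]
[ 0   0  -6 ]
det(A) = (-1)^0 * (5) * (3) * (-6) = -90  (0 row swaps -> sign +1)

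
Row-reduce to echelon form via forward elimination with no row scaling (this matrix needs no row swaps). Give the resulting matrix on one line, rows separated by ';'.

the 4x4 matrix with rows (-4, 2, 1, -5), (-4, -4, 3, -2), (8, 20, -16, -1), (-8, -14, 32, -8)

Forward elimination:
R2 <- R2 - (1)*R1:  [  0  -6   2   3 ]
R3 <- R3 - (-2)*R1:  [   0   24  -14  -11 ]
R4 <- R4 - (2)*R1:  [   0  -18   30    2 ]
R3 <- R3 - (-4)*R2:  [  0   0  -6   1 ]
R4 <- R4 - (3)*R2:  [  0   0  24  -7 ]
R4 <- R4 - (-4)*R3:  [  0   0   0  -3 ]
Row echelon form:
[ -4   2   1  -5 ]
[  0  -6   2   3 ]
[  0   0  -6   1 ]
[  0   0   0  -3 ]

REF = [-4 2 1 -5; 0 -6 2 3; 0 0 -6 1; 0 0 0 -3]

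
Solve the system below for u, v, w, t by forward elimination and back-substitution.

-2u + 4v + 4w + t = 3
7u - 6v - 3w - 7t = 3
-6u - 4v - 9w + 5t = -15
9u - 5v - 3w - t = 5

Forward elimination on [A|b]:
R2 <- R2 - (-7/2)*R1:  [    0     8    11  -7/2  27/2 ]
R3 <- R3 - (3)*R1:  [   0  -16  -21    2  -24 ]
R4 <- R4 - (-9/2)*R1:  [    0    13    15   7/2  37/2 ]
R3 <- R3 - (-2)*R2:  [  0   0   1  -5   3 ]
R4 <- R4 - (13/8)*R2:  [      0       0   -23/8  147/16  -55/16 ]
R4 <- R4 - (-23/8)*R3:  [      0       0       0  -83/16   83/16 ]
Row echelon form:
[ -2  4   4       1  |      3 ]
[  0  8  11    -7/2  |   27/2 ]
[  0  0   1      -5  |      3 ]
[  0  0   0  -83/16  |  83/16 ]
Back-substitution:
t = (83/16) / (-83/16) = -1
w = (3 - (-5)*(-1)) / 1 = -2
v = (27/2 - (11)*(-2) - (-7/2)*(-1)) / 8 = 4
u = (3 - (4)*(4) - (4)*(-2) - (1)*(-1)) / -2 = 2

(2, 4, -2, -1)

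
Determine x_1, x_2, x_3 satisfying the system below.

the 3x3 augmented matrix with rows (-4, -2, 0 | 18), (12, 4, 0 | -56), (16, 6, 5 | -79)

(-5, 1, -1)

Forward elimination on [A|b]:
R2 <- R2 - (-3)*R1:  [  0  -2   0  -2 ]
R3 <- R3 - (-4)*R1:  [  0  -2   5  -7 ]
R3 <- R3 - (1)*R2:  [  0   0   5  -5 ]
Row echelon form:
[ -4  -2  0  |  18 ]
[  0  -2  0  |  -2 ]
[  0   0  5  |  -5 ]
Back-substitution:
x_3 = (-5) / 5 = -1
x_2 = (-2) / -2 = 1
x_1 = (18 - (-2)*(1)) / -4 = -5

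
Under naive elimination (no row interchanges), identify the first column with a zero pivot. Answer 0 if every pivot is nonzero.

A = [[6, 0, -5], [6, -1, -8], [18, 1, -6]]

first zero-pivot column = 0

Naive forward elimination:
R2 <- R2 - (1)*R1:  [  0  -1  -3 ]
R3 <- R3 - (3)*R1:  [ 0  1  9 ]
R3 <- R3 - (-1)*R2:  [ 0  0  6 ]
All pivots nonzero; naive elimination completes without hitting a zero pivot.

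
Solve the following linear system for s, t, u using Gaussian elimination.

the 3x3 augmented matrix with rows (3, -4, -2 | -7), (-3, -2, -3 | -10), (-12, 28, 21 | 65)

(1, 2, 1)

Forward elimination on [A|b]:
R2 <- R2 - (-1)*R1:  [   0   -6   -5  -17 ]
R3 <- R3 - (-4)*R1:  [  0  12  13  37 ]
R3 <- R3 - (-2)*R2:  [ 0  0  3  3 ]
Row echelon form:
[ 3  -4  -2  |   -7 ]
[ 0  -6  -5  |  -17 ]
[ 0   0   3  |    3 ]
Back-substitution:
u = (3) / 3 = 1
t = (-17 - (-5)*(1)) / -6 = 2
s = (-7 - (-4)*(2) - (-2)*(1)) / 3 = 1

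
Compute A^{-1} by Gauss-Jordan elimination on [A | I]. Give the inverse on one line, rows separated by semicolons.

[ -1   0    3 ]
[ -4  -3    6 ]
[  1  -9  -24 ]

inverse = [-14 3 -1; 10 -7/3 2/3; -13/3 1 -1/3]

Gauss-Jordan on [A | I]:
R1 <- (1/-1)*R1:  [  1   0  -3  |  -1   0   0 ]
R2 <- R2 - (-4)*R1:  [  0  -3  -6  |  -4   1   0 ]
R3 <- R3 - (1)*R1:  [   0   -9  -21  |    1    0    1 ]
R2 <- (1/-3)*R2:  [    0     1     2  |   4/3  -1/3     0 ]
R3 <- R3 - (-9)*R2:  [  0   0  -3  |  13  -3   1 ]
R3 <- (1/-3)*R3:  [     0      0      1  |  -13/3      1   -1/3 ]
R1 <- R1 - (-3)*R3:  [   1    0    0  |  -14    3   -1 ]
R2 <- R2 - (2)*R3:  [    0     1     0  |    10  -7/3   2/3 ]
Right block of [I | A^{-1}] is the inverse:
[   -14     3    -1 ]
[    10  -7/3   2/3 ]
[ -13/3     1  -1/3 ]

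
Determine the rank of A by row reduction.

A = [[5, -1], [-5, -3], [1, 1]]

Row reduction:
R2 <- R2 - (-1)*R1:  [  0  -4 ]
R3 <- R3 - (1/5)*R1:  [   0  6/5 ]
R3 <- R3 - (-3/10)*R2:  [ 0  0 ]
Row echelon form:
[ 5  -1 ]
[ 0  -4 ]
[ 0   0 ]
Nonzero rows / pivot columns: 2

rank(A) = 2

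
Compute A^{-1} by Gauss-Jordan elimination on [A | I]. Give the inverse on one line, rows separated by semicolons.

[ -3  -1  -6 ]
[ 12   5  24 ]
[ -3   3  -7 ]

Gauss-Jordan on [A | I]:
R1 <- (1/-3)*R1:  [    1   1/3     2  |  -1/3     0     0 ]
R2 <- R2 - (12)*R1:  [ 0  1  0  |  4  1  0 ]
R3 <- R3 - (-3)*R1:  [  0   4  -1  |  -1   0   1 ]
R1 <- R1 - (1/3)*R2:  [    1     0     2  |  -5/3  -1/3     0 ]
R3 <- R3 - (4)*R2:  [   0    0   -1  |  -17   -4    1 ]
R3 <- (1/-1)*R3:  [  0   0   1  |  17   4  -1 ]
R1 <- R1 - (2)*R3:  [      1       0       0  |  -107/3   -25/3       2 ]
Right block of [I | A^{-1}] is the inverse:
[ -107/3  -25/3   2 ]
[      4      1   0 ]
[     17      4  -1 ]

inverse = [-107/3 -25/3 2; 4 1 0; 17 4 -1]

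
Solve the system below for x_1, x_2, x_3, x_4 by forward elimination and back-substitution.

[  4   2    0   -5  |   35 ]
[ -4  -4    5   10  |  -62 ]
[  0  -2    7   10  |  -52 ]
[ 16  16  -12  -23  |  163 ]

(2, 1, 0, -5)

Forward elimination on [A|b]:
R2 <- R2 - (-1)*R1:  [   0   -2    5    5  -27 ]
R4 <- R4 - (4)*R1:  [   0    8  -12   -3   23 ]
R3 <- R3 - (1)*R2:  [   0    0    2    5  -25 ]
R4 <- R4 - (-4)*R2:  [   0    0    8   17  -85 ]
R4 <- R4 - (4)*R3:  [  0   0   0  -3  15 ]
Row echelon form:
[ 4   2  0  -5  |   35 ]
[ 0  -2  5   5  |  -27 ]
[ 0   0  2   5  |  -25 ]
[ 0   0  0  -3  |   15 ]
Back-substitution:
x_4 = (15) / -3 = -5
x_3 = (-25 - (5)*(-5)) / 2 = 0
x_2 = (-27 - (5)*(0) - (5)*(-5)) / -2 = 1
x_1 = (35 - (2)*(1) - (-5)*(-5)) / 4 = 2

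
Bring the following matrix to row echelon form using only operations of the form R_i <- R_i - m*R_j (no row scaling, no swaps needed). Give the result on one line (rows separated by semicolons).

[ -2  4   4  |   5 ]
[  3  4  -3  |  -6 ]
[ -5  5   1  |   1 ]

REF = [-2 4 4 5; 0 10 3 3/2; 0 0 -15/2 -43/4]

Forward elimination:
R2 <- R2 - (-3/2)*R1:  [   0   10    3  3/2 ]
R3 <- R3 - (5/2)*R1:  [     0     -5     -9  -23/2 ]
R3 <- R3 - (-1/2)*R2:  [     0      0  -15/2  -43/4 ]
Row echelon form:
[ -2   4      4  |      5 ]
[  0  10      3  |    3/2 ]
[  0   0  -15/2  |  -43/4 ]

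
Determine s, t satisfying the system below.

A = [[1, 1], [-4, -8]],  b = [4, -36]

(-1, 5)

Forward elimination on [A|b]:
R2 <- R2 - (-4)*R1:  [   0   -4  -20 ]
Row echelon form:
[ 1   1  |    4 ]
[ 0  -4  |  -20 ]
Back-substitution:
t = (-20) / -4 = 5
s = (4 - (1)*(5)) / 1 = -1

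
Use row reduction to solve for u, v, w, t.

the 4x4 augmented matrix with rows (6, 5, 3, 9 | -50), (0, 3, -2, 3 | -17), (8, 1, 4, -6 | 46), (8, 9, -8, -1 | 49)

(5, -4, -5, -5)

Forward elimination on [A|b]:
R3 <- R3 - (4/3)*R1:  [     0  -17/3      0    -18  338/3 ]
R4 <- R4 - (4/3)*R1:  [     0    7/3    -12    -13  347/3 ]
R3 <- R3 - (-17/9)*R2:  [     0      0  -34/9  -37/3  725/9 ]
R4 <- R4 - (7/9)*R2:  [      0       0   -94/9   -46/3  1160/9 ]
R4 <- R4 - (47/17)*R3:  [        0         0         0    319/17  -1595/17 ]
Row echelon form:
[ 6  5      3       9  |       -50 ]
[ 0  3     -2       3  |       -17 ]
[ 0  0  -34/9   -37/3  |     725/9 ]
[ 0  0      0  319/17  |  -1595/17 ]
Back-substitution:
t = (-1595/17) / (319/17) = -5
w = (725/9 - (-37/3)*(-5)) / (-34/9) = -5
v = (-17 - (-2)*(-5) - (3)*(-5)) / 3 = -4
u = (-50 - (5)*(-4) - (3)*(-5) - (9)*(-5)) / 6 = 5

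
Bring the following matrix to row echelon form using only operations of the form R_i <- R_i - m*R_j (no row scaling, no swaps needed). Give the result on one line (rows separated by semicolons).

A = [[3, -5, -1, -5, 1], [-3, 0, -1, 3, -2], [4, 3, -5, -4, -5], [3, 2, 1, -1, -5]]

REF = [3 -5 -1 -5 1; 0 -5 -2 -2 -1; 0 0 -113/15 -6/5 -124/15; 0 0 0 150/113 -737/113]

Forward elimination:
R2 <- R2 - (-1)*R1:  [  0  -5  -2  -2  -1 ]
R3 <- R3 - (4/3)*R1:  [     0   29/3  -11/3    8/3  -19/3 ]
R4 <- R4 - (1)*R1:  [  0   7   2   4  -6 ]
R3 <- R3 - (-29/15)*R2:  [       0        0  -113/15     -6/5  -124/15 ]
R4 <- R4 - (-7/5)*R2:  [     0      0   -4/5    6/5  -37/5 ]
R4 <- R4 - (12/113)*R3:  [        0         0         0   150/113  -737/113 ]
Row echelon form:
[ 3  -5       -1       -5         1 ]
[ 0  -5       -2       -2        -1 ]
[ 0   0  -113/15     -6/5   -124/15 ]
[ 0   0        0  150/113  -737/113 ]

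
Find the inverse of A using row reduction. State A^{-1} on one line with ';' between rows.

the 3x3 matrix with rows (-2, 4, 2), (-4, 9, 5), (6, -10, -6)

Gauss-Jordan on [A | I]:
R1 <- (1/-2)*R1:  [    1    -2    -1  |  -1/2     0     0 ]
R2 <- R2 - (-4)*R1:  [  0   1   1  |  -2   1   0 ]
R3 <- R3 - (6)*R1:  [ 0  2  0  |  3  0  1 ]
R1 <- R1 - (-2)*R2:  [    1     0     1  |  -9/2     2     0 ]
R3 <- R3 - (2)*R2:  [  0   0  -2  |   7  -2   1 ]
R3 <- (1/-2)*R3:  [    0     0     1  |  -7/2     1  -1/2 ]
R1 <- R1 - (1)*R3:  [   1    0    0  |   -1    1  1/2 ]
R2 <- R2 - (1)*R3:  [   0    1    0  |  3/2    0  1/2 ]
Right block of [I | A^{-1}] is the inverse:
[   -1  1   1/2 ]
[  3/2  0   1/2 ]
[ -7/2  1  -1/2 ]

inverse = [-1 1 1/2; 3/2 0 1/2; -7/2 1 -1/2]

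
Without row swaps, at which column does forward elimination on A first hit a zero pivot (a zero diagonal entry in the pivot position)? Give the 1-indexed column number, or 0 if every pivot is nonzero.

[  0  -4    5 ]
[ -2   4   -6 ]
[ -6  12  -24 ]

first zero-pivot column = 1

Naive forward elimination:
Pivot entry (1,1) is zero but row 2 has -2 in column 1 -> naive elimination stops; a row interchange (e.g. R1 <-> R2) would be required here.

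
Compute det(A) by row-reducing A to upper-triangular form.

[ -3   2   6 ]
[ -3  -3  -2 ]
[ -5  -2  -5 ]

det(A) = -97

Forward elimination:
R2 <- R2 - (1)*R1:  [  0  -5  -8 ]
R3 <- R3 - (5/3)*R1:  [     0  -16/3    -15 ]
R3 <- R3 - (16/15)*R2:  [      0       0  -97/15 ]
Upper-triangular form:
[ -3   2       6 ]
[  0  -5      -8 ]
[  0   0  -97/15 ]
det(A) = (-1)^0 * (-3) * (-5) * (-97/15) = -97  (0 row swaps -> sign +1)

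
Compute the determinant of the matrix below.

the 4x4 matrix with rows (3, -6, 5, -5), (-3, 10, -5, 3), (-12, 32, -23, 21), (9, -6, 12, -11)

Forward elimination:
R2 <- R2 - (-1)*R1:  [  0   4   0  -2 ]
R3 <- R3 - (-4)*R1:  [  0   8  -3   1 ]
R4 <- R4 - (3)*R1:  [  0  12  -3   4 ]
R3 <- R3 - (2)*R2:  [  0   0  -3   5 ]
R4 <- R4 - (3)*R2:  [  0   0  -3  10 ]
R4 <- R4 - (1)*R3:  [ 0  0  0  5 ]
Upper-triangular form:
[ 3  -6   5  -5 ]
[ 0   4   0  -2 ]
[ 0   0  -3   5 ]
[ 0   0   0   5 ]
det(A) = (-1)^0 * (3) * (4) * (-3) * (5) = -180  (0 row swaps -> sign +1)

det(A) = -180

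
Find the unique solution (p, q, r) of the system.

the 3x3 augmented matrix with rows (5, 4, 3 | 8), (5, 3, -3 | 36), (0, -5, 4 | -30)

(3, 2, -5)

Forward elimination on [A|b]:
R2 <- R2 - (1)*R1:  [  0  -1  -6  28 ]
R3 <- R3 - (5)*R2:  [    0     0    34  -170 ]
Row echelon form:
[ 5   4   3  |     8 ]
[ 0  -1  -6  |    28 ]
[ 0   0  34  |  -170 ]
Back-substitution:
r = (-170) / 34 = -5
q = (28 - (-6)*(-5)) / -1 = 2
p = (8 - (4)*(2) - (3)*(-5)) / 5 = 3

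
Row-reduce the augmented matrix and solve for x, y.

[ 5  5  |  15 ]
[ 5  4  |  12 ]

(0, 3)

Forward elimination on [A|b]:
R2 <- R2 - (1)*R1:  [  0  -1  -3 ]
Row echelon form:
[ 5   5  |  15 ]
[ 0  -1  |  -3 ]
Back-substitution:
y = (-3) / -1 = 3
x = (15 - (5)*(3)) / 5 = 0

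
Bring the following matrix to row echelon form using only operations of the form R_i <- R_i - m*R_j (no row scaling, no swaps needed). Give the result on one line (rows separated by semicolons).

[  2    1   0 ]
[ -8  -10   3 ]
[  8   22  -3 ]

Forward elimination:
R2 <- R2 - (-4)*R1:  [  0  -6   3 ]
R3 <- R3 - (4)*R1:  [  0  18  -3 ]
R3 <- R3 - (-3)*R2:  [ 0  0  6 ]
Row echelon form:
[ 2   1  0 ]
[ 0  -6  3 ]
[ 0   0  6 ]

REF = [2 1 0; 0 -6 3; 0 0 6]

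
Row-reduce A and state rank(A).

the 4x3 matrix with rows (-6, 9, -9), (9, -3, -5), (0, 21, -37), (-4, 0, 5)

rank(A) = 3

Row reduction:
R2 <- R2 - (-3/2)*R1:  [     0   21/2  -37/2 ]
R4 <- R4 - (2/3)*R1:  [  0  -6  11 ]
R3 <- R3 - (2)*R2:  [ 0  0  0 ]
R4 <- R4 - (-4/7)*R2:  [   0    0  3/7 ]
R3 <-> R4   (pivot in column 3 was zero)
[ -6     9     -9 ]
[  0  21/2  -37/2 ]
[  0     0    3/7 ]
[  0     0      0 ]
Row echelon form:
[ -6     9     -9 ]
[  0  21/2  -37/2 ]
[  0     0    3/7 ]
[  0     0      0 ]
Nonzero rows / pivot columns: 3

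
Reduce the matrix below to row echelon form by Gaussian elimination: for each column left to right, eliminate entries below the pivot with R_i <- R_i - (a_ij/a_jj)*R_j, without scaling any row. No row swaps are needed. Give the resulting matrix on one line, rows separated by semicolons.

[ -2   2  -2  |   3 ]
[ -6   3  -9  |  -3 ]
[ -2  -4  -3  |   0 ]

Forward elimination:
R2 <- R2 - (3)*R1:  [   0   -3   -3  -12 ]
R3 <- R3 - (1)*R1:  [  0  -6  -1  -3 ]
R3 <- R3 - (2)*R2:  [  0   0   5  21 ]
Row echelon form:
[ -2   2  -2  |    3 ]
[  0  -3  -3  |  -12 ]
[  0   0   5  |   21 ]

REF = [-2 2 -2 3; 0 -3 -3 -12; 0 0 5 21]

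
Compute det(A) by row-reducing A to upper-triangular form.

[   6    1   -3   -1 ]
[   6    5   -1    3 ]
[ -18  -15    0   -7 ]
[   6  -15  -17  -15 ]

det(A) = 144

Forward elimination:
R2 <- R2 - (1)*R1:  [ 0  4  2  4 ]
R3 <- R3 - (-3)*R1:  [   0  -12   -9  -10 ]
R4 <- R4 - (1)*R1:  [   0  -16  -14  -14 ]
R3 <- R3 - (-3)*R2:  [  0   0  -3   2 ]
R4 <- R4 - (-4)*R2:  [  0   0  -6   2 ]
R4 <- R4 - (2)*R3:  [  0   0   0  -2 ]
Upper-triangular form:
[ 6  1  -3  -1 ]
[ 0  4   2   4 ]
[ 0  0  -3   2 ]
[ 0  0   0  -2 ]
det(A) = (-1)^0 * (6) * (4) * (-3) * (-2) = 144  (0 row swaps -> sign +1)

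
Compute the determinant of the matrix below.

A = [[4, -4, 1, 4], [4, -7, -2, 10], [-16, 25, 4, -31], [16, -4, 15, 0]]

Forward elimination:
R2 <- R2 - (1)*R1:  [  0  -3  -3   6 ]
R3 <- R3 - (-4)*R1:  [   0    9    8  -15 ]
R4 <- R4 - (4)*R1:  [   0   12   11  -16 ]
R3 <- R3 - (-3)*R2:  [  0   0  -1   3 ]
R4 <- R4 - (-4)*R2:  [  0   0  -1   8 ]
R4 <- R4 - (1)*R3:  [ 0  0  0  5 ]
Upper-triangular form:
[ 4  -4   1  4 ]
[ 0  -3  -3  6 ]
[ 0   0  -1  3 ]
[ 0   0   0  5 ]
det(A) = (-1)^0 * (4) * (-3) * (-1) * (5) = 60  (0 row swaps -> sign +1)

det(A) = 60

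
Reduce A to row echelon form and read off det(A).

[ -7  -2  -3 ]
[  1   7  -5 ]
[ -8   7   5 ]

Forward elimination:
R2 <- R2 - (-1/7)*R1:  [     0   47/7  -38/7 ]
R3 <- R3 - (8/7)*R1:  [    0  65/7  59/7 ]
R3 <- R3 - (65/47)*R2:  [      0       0  749/47 ]
Upper-triangular form:
[ -7    -2      -3 ]
[  0  47/7   -38/7 ]
[  0     0  749/47 ]
det(A) = (-1)^0 * (-7) * (47/7) * (749/47) = -749  (0 row swaps -> sign +1)

det(A) = -749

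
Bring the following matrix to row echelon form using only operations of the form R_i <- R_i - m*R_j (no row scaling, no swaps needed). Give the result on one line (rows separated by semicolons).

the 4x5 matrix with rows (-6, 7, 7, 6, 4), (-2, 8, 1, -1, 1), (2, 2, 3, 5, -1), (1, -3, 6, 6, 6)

REF = [-6 7 7 6 4; 0 17/3 -4/3 -3 -1/3; 0 0 108/17 158/17 10/17; 0 0 0 -413/108 641/108]

Forward elimination:
R2 <- R2 - (1/3)*R1:  [    0  17/3  -4/3    -3  -1/3 ]
R3 <- R3 - (-1/3)*R1:  [    0  13/3  16/3     7   1/3 ]
R4 <- R4 - (-1/6)*R1:  [     0  -11/6   43/6      7   20/3 ]
R3 <- R3 - (13/17)*R2:  [      0       0  108/17  158/17   10/17 ]
R4 <- R4 - (-11/34)*R2:  [      0       0  229/34  205/34  223/34 ]
R4 <- R4 - (229/216)*R3:  [        0         0         0  -413/108   641/108 ]
Row echelon form:
[ -6     7       7         6        4 ]
[  0  17/3    -4/3        -3     -1/3 ]
[  0     0  108/17    158/17    10/17 ]
[  0     0       0  -413/108  641/108 ]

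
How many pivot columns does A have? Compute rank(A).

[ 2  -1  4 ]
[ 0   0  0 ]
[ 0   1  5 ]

Row reduction:
R2 <-> R3   (pivot in column 2 was zero)
[ 2  -1  4 ]
[ 0   1  5 ]
[ 0   0  0 ]
Row echelon form:
[ 2  -1  4 ]
[ 0   1  5 ]
[ 0   0  0 ]
Nonzero rows / pivot columns: 2

rank(A) = 2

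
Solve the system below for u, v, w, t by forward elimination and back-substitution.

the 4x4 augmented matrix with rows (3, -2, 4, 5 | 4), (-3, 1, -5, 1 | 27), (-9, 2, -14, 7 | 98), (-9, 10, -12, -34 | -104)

Forward elimination on [A|b]:
R2 <- R2 - (-1)*R1:  [  0  -1  -1   6  31 ]
R3 <- R3 - (-3)*R1:  [   0   -4   -2   22  110 ]
R4 <- R4 - (-3)*R1:  [   0    4    0  -19  -92 ]
R3 <- R3 - (4)*R2:  [   0    0    2   -2  -14 ]
R4 <- R4 - (-4)*R2:  [  0   0  -4   5  32 ]
R4 <- R4 - (-2)*R3:  [ 0  0  0  1  4 ]
Row echelon form:
[ 3  -2   4   5  |    4 ]
[ 0  -1  -1   6  |   31 ]
[ 0   0   2  -2  |  -14 ]
[ 0   0   0   1  |    4 ]
Back-substitution:
t = (4) / 1 = 4
w = (-14 - (-2)*(4)) / 2 = -3
v = (31 - (-1)*(-3) - (6)*(4)) / -1 = -4
u = (4 - (-2)*(-4) - (4)*(-3) - (5)*(4)) / 3 = -4

(-4, -4, -3, 4)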